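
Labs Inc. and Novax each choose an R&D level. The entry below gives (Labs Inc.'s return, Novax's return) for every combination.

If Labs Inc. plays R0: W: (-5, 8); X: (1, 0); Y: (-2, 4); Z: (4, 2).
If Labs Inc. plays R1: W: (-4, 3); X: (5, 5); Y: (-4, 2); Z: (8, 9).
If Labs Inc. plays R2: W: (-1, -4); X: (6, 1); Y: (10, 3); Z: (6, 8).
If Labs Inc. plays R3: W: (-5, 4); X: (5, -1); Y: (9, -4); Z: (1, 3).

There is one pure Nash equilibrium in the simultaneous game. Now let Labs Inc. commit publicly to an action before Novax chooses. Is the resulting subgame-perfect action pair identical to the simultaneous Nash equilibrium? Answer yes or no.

Solve by backward induction (Labs Inc. leads).
- R0: BR = W, leader payoff -5.
- R1: BR = Z, leader payoff 8.
- R2: BR = Z, leader payoff 6.
- R3: BR = W, leader payoff -5.
Among -5, 8, 6, -5, the best is 8 at R1. Subgame-perfect outcome: (R1, Z) with payoffs (8, 9).
Under simultaneous play:
Labs Inc.'s best replies: W→R2; X→R2; Y→R2; Z→R1.
Novax's best replies: R0→W; R1→Z; R2→Z; R3→W.
Only (R1, Z) has each player best-responding; Nash payoffs (8, 9).
Sequential outcome (R1, Z) coincides with the Nash profile (R1, Z).

yes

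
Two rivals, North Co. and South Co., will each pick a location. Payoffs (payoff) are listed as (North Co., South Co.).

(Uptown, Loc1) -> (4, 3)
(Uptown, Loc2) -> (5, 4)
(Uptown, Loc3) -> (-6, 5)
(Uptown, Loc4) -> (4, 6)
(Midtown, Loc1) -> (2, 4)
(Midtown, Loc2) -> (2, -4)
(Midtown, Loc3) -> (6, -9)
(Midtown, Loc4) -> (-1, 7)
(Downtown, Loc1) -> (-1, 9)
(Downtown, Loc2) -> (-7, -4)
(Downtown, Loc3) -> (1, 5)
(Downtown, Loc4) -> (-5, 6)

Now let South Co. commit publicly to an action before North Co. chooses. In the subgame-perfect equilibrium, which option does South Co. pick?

Backward induction with South Co. moving first.
- Loc1: North Co. compares 4, 2, -1 and picks Uptown; South Co. would get 3.
- Loc2: North Co. compares 5, 2, -7 and picks Uptown; South Co. would get 4.
- Loc3: North Co. compares -6, 6, 1 and picks Midtown; South Co. would get -9.
- Loc4: North Co. compares 4, -1, -5 and picks Uptown; South Co. would get 6.
Among 3, 4, -9, 6, the best is 6 at Loc4. Subgame-perfect outcome: (Uptown, Loc4) with payoffs (4, 6).

Loc4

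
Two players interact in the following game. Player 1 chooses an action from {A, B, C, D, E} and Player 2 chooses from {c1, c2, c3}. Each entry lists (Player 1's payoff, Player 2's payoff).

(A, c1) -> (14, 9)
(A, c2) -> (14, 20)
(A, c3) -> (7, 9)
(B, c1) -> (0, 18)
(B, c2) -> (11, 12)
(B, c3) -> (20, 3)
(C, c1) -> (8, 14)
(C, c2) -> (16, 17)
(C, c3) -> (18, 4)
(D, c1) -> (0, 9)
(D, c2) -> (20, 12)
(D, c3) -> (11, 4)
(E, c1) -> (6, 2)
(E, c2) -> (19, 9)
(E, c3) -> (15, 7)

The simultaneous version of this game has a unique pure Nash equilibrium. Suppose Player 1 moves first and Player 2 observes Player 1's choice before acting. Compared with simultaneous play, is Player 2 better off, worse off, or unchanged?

unchanged

Solve by backward induction (Player 1 leads).
- A: Player 2 compares 9, 20, 9 and picks c2; Player 1 would get 14.
- B: Player 2 compares 18, 12, 3 and picks c1; Player 1 would get 0.
- C: Player 2 compares 14, 17, 4 and picks c2; Player 1 would get 16.
- D: Player 2 compares 9, 12, 4 and picks c2; Player 1 would get 20.
- E: Player 2 compares 2, 9, 7 and picks c2; Player 1 would get 19.
Player 1's induced payoffs are 14, 0, 16, 20, 19, so Player 1 commits to D. Subgame-perfect outcome: (D, c2) with payoffs (20, 12).
For the simultaneous game, intersect best replies.
Player 1's best replies: c1→A; c2→D; c3→B.
Player 2's best replies: A→c2; B→c1; C→c2; D→c2; E→c2.
The unique mutual best reply is (D, c2), giving (20, 12).
Player 2 earns 12 sequentially versus 12 at the Nash outcome: unchanged.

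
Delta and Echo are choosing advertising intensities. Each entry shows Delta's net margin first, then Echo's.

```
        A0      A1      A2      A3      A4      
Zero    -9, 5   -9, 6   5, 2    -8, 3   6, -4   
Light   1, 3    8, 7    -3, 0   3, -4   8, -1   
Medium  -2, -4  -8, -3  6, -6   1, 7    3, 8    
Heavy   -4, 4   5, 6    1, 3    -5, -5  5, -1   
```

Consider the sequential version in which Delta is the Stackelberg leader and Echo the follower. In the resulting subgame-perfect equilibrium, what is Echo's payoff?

Work backward from Echo's decision.
- Zero → Echo plays A1 (best of 5, 6, 2, 3, -4); Delta gets -9.
- Light → Echo plays A1 (best of 3, 7, 0, -4, -1); Delta gets 8.
- Medium → Echo plays A4 (best of -4, -3, -6, 7, 8); Delta gets 3.
- Heavy → Echo plays A1 (best of 4, 6, 3, -5, -1); Delta gets 5.
Delta's induced payoffs are -9, 8, 3, 5, so Delta commits to Light. Subgame-perfect outcome: (Light, A1) with payoffs (8, 7).

7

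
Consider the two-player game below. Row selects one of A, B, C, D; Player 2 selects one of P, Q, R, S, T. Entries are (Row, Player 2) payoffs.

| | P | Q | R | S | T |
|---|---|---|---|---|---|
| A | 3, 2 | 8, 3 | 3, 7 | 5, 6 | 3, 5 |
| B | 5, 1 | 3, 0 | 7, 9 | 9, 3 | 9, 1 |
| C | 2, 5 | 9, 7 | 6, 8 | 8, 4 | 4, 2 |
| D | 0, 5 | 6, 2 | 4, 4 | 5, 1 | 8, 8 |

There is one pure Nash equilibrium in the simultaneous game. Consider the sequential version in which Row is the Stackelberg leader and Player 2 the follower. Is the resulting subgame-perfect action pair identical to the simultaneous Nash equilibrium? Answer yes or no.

Backward induction with Row moving first.
- A: Player 2 compares 2, 3, 7, 6, 5 and picks R; Row would get 3.
- B: Player 2 compares 1, 0, 9, 3, 1 and picks R; Row would get 7.
- C: Player 2 compares 5, 7, 8, 4, 2 and picks R; Row would get 6.
- D: Player 2 compares 5, 2, 4, 1, 8 and picks T; Row would get 8.
Among 3, 7, 6, 8, the best is 8 at D. Subgame-perfect outcome: (D, T) with payoffs (8, 8).
Now find the simultaneous Nash equilibrium.
Row's best replies: P→B; Q→C; R→B; S→B; T→B.
Player 2's best replies: A→R; B→R; C→R; D→T.
Only (B, R) has each player best-responding; Nash payoffs (7, 9).
Sequential outcome (D, T) differs from the Nash profile (B, R).

no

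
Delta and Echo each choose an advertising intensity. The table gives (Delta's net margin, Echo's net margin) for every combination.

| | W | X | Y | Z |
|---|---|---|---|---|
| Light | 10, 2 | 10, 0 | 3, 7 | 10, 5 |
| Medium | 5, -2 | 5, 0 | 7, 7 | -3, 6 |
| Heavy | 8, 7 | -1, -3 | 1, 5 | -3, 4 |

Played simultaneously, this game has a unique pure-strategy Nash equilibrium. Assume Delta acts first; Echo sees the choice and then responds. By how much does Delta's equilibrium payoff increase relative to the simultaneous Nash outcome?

Solve by backward induction (Delta leads).
- Light: BR = Y, leader payoff 3.
- Medium: BR = Y, leader payoff 7.
- Heavy: BR = W, leader payoff 8.
Among 3, 7, 8, the best is 8 at Heavy. Subgame-perfect outcome: (Heavy, W) with payoffs (8, 7).
For the simultaneous game, intersect best replies.
Delta's best replies: W→Light; X→Light; Y→Medium; Z→Light.
Echo's best replies: Light→Y; Medium→Y; Heavy→W.
The unique mutual best reply is (Medium, Y), giving (7, 7).
Delta's commitment gain: 8 − 7 = 1.

1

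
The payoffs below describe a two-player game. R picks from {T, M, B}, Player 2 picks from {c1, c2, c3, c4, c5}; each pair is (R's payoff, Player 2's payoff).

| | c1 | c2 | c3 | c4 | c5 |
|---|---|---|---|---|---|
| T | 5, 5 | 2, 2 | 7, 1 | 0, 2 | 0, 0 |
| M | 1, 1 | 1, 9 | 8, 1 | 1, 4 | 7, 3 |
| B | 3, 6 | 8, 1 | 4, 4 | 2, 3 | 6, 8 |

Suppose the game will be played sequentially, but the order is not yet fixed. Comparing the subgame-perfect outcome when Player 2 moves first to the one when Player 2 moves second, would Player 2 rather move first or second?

If R leads: Player 2's best replies are T→c1, M→c2, B→c5; R's induced payoffs 5, 1, 6; outcome (B, c5), payoffs (6, 8).
If Player 2 leads: R's best replies are c1→T, c2→B, c3→M, c4→B, c5→M; Player 2's induced payoffs 5, 1, 1, 3, 3; outcome (T, c1), payoffs (5, 5).
Player 2 gets 5 moving first and 8 moving second, so Player 2 prefers to move second.

second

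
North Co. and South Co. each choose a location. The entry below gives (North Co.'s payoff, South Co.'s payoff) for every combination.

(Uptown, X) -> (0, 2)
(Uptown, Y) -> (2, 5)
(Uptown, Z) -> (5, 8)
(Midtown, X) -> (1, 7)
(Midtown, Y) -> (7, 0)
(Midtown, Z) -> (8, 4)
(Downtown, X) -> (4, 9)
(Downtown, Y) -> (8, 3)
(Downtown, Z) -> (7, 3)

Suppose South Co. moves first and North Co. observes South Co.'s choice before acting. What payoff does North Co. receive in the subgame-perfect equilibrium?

Solve by backward induction (South Co. leads).
- X → North Co. plays Downtown (best of 0, 1, 4); South Co. gets 9.
- Y → North Co. plays Downtown (best of 2, 7, 8); South Co. gets 3.
- Z → North Co. plays Midtown (best of 5, 8, 7); South Co. gets 4.
Among 9, 3, 4, the best is 9 at X. Subgame-perfect outcome: (Downtown, X) with payoffs (4, 9).

4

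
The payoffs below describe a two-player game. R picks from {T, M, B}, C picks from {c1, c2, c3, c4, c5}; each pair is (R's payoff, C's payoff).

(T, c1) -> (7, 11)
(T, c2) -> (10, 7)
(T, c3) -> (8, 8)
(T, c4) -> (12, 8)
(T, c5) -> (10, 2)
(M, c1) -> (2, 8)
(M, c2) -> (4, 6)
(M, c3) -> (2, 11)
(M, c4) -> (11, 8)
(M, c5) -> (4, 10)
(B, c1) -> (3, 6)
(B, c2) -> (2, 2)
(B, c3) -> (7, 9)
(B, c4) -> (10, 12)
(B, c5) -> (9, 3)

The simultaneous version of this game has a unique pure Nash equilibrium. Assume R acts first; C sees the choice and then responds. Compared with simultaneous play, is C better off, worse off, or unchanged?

better off

C best-responds to each possible R move:
- T: BR = c1, leader payoff 7.
- M: BR = c3, leader payoff 2.
- B: BR = c4, leader payoff 10.
R's induced payoffs are 7, 2, 10, so R commits to B. Subgame-perfect outcome: (B, c4) with payoffs (10, 12).
Now find the simultaneous Nash equilibrium.
R's best replies: c1→T; c2→T; c3→T; c4→T; c5→T.
C's best replies: T→c1; M→c3; B→c4.
Only (T, c1) has each player best-responding; Nash payoffs (7, 11).
C earns 12 sequentially versus 11 at the Nash outcome: better off.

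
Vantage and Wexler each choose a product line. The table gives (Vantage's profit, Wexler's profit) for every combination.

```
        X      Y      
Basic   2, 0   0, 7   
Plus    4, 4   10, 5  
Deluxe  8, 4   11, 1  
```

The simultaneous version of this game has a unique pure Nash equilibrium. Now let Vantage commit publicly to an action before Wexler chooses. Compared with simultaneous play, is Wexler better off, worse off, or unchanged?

Work backward from Wexler's decision.
- Basic: Wexler compares 0, 7 and picks Y; Vantage would get 0.
- Plus: Wexler compares 4, 5 and picks Y; Vantage would get 10.
- Deluxe: Wexler compares 4, 1 and picks X; Vantage would get 8.
Among 0, 10, 8, the best is 10 at Plus. Subgame-perfect outcome: (Plus, Y) with payoffs (10, 5).
Now find the simultaneous Nash equilibrium.
Vantage's best replies: X→Deluxe; Y→Deluxe.
Wexler's best replies: Basic→Y; Plus→Y; Deluxe→X.
Only (Deluxe, X) has each player best-responding; Nash payoffs (8, 4).
Wexler earns 5 sequentially versus 4 at the Nash outcome: better off.

better off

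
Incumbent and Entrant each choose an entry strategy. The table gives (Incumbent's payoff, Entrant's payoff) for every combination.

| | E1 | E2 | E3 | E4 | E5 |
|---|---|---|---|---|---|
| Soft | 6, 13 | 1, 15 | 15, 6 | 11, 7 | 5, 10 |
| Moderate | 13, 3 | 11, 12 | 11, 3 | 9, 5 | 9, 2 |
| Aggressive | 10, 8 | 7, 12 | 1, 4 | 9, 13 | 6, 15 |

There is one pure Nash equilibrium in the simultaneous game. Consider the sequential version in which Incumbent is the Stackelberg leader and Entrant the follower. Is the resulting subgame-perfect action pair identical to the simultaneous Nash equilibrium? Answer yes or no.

Entrant best-responds to each possible Incumbent move:
- Soft → Entrant plays E2 (best of 13, 15, 6, 7, 10); Incumbent gets 1.
- Moderate → Entrant plays E2 (best of 3, 12, 3, 5, 2); Incumbent gets 11.
- Aggressive → Entrant plays E5 (best of 8, 12, 4, 13, 15); Incumbent gets 6.
Among 1, 11, 6, the best is 11 at Moderate. Subgame-perfect outcome: (Moderate, E2) with payoffs (11, 12).
Under simultaneous play:
Incumbent's best replies: E1→Moderate; E2→Moderate; E3→Soft; E4→Soft; E5→Moderate.
Entrant's best replies: Soft→E2; Moderate→E2; Aggressive→E5.
The unique mutual best reply is (Moderate, E2), giving (11, 12).
Sequential outcome (Moderate, E2) coincides with the Nash profile (Moderate, E2).

yes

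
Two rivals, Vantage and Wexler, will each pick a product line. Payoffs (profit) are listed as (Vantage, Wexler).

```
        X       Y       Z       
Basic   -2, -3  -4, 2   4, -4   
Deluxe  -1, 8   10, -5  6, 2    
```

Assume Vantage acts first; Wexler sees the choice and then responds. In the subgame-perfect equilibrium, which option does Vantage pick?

Work backward from Wexler's decision.
- Basic: Wexler compares -3, 2, -4 and picks Y; Vantage would get -4.
- Deluxe: Wexler compares 8, -5, 2 and picks X; Vantage would get -1.
Maximizing over -4, -1, Vantage chooses Deluxe. Subgame-perfect outcome: (Deluxe, X) with payoffs (-1, 8).

Deluxe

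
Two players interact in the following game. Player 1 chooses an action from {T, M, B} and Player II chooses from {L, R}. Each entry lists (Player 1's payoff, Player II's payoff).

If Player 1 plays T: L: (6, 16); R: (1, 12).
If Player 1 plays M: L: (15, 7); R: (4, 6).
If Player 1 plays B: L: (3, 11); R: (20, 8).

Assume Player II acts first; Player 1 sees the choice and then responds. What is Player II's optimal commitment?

R

Work backward from Player 1's decision.
- L → Player 1 plays M (best of 6, 15, 3); Player II gets 7.
- R → Player 1 plays B (best of 1, 4, 20); Player II gets 8.
Player II's induced payoffs are 7, 8, so Player II commits to R. Subgame-perfect outcome: (B, R) with payoffs (20, 8).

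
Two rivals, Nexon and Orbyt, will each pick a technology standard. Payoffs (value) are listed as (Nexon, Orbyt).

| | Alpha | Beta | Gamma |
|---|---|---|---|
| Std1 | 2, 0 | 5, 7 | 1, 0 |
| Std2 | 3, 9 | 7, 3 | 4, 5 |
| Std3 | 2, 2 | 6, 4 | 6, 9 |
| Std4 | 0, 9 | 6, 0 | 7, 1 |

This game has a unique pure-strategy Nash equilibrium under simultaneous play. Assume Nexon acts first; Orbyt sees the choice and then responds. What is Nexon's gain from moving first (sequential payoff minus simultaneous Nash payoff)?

Work backward from Orbyt's decision.
- Std1 → Orbyt plays Beta (best of 0, 7, 0); Nexon gets 5.
- Std2 → Orbyt plays Alpha (best of 9, 3, 5); Nexon gets 3.
- Std3 → Orbyt plays Gamma (best of 2, 4, 9); Nexon gets 6.
- Std4 → Orbyt plays Alpha (best of 9, 0, 1); Nexon gets 0.
Among 5, 3, 6, 0, the best is 6 at Std3. Subgame-perfect outcome: (Std3, Gamma) with payoffs (6, 9).
Now find the simultaneous Nash equilibrium.
Nexon's best replies: Alpha→Std2; Beta→Std2; Gamma→Std4.
Orbyt's best replies: Std1→Beta; Std2→Alpha; Std3→Gamma; Std4→Alpha.
The unique mutual best reply is (Std2, Alpha), giving (3, 9).
Nexon's commitment gain: 6 − 3 = 3.

3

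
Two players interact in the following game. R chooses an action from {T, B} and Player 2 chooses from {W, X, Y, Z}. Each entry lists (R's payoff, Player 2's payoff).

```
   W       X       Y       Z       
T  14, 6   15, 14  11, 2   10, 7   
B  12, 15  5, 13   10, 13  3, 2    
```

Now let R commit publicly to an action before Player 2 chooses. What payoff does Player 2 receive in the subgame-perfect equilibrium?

14

Work backward from Player 2's decision.
- T → Player 2 plays X (best of 6, 14, 2, 7); R gets 15.
- B → Player 2 plays W (best of 15, 13, 13, 2); R gets 12.
Maximizing over 15, 12, R chooses T. Subgame-perfect outcome: (T, X) with payoffs (15, 14).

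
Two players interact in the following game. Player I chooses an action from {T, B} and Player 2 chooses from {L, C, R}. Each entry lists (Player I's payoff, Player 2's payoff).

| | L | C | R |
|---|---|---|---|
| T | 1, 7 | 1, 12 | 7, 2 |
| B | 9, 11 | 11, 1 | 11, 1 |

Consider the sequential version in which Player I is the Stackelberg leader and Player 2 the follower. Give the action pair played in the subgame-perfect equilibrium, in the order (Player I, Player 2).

Work backward from Player 2's decision.
- T → Player 2 plays C (best of 7, 12, 2); Player I gets 1.
- B → Player 2 plays L (best of 11, 1, 1); Player I gets 9.
Maximizing over 1, 9, Player I chooses B. Subgame-perfect outcome: (B, L) with payoffs (9, 11).

(B, L)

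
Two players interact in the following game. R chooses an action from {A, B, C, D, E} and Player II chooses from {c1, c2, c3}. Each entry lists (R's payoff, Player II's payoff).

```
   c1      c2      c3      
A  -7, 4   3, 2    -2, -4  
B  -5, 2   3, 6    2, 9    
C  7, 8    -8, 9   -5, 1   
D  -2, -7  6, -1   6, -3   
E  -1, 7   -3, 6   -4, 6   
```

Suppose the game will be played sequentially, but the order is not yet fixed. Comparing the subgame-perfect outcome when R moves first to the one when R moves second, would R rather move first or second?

If R leads: Player II's best replies are A→c1, B→c3, C→c2, D→c2, E→c1; R's induced payoffs -7, 2, -8, 6, -1; outcome (D, c2), payoffs (6, -1).
If Player II leads: R's best replies are c1→C, c2→D, c3→D; Player II's induced payoffs 8, -1, -3; outcome (C, c1), payoffs (7, 8).
R gets 6 moving first and 7 moving second, so R prefers to move second.

second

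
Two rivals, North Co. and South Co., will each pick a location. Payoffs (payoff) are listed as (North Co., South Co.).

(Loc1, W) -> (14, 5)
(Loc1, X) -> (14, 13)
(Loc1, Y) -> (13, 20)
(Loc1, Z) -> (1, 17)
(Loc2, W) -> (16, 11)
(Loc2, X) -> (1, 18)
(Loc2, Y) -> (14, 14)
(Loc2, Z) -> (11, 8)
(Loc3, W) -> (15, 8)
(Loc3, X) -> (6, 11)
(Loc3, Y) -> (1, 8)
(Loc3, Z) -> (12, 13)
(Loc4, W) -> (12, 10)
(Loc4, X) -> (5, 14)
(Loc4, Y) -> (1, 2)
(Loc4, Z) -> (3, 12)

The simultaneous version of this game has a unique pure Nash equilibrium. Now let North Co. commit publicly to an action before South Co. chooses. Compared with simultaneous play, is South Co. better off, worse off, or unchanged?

Solve by backward induction (North Co. leads).
- Loc1 → South Co. plays Y (best of 5, 13, 20, 17); North Co. gets 13.
- Loc2 → South Co. plays X (best of 11, 18, 14, 8); North Co. gets 1.
- Loc3 → South Co. plays Z (best of 8, 11, 8, 13); North Co. gets 12.
- Loc4 → South Co. plays X (best of 10, 14, 2, 12); North Co. gets 5.
North Co.'s induced payoffs are 13, 1, 12, 5, so North Co. commits to Loc1. Subgame-perfect outcome: (Loc1, Y) with payoffs (13, 20).
Under simultaneous play:
North Co.'s best replies: W→Loc2; X→Loc1; Y→Loc2; Z→Loc3.
South Co.'s best replies: Loc1→Y; Loc2→X; Loc3→Z; Loc4→X.
Only (Loc3, Z) has each player best-responding; Nash payoffs (12, 13).
South Co. earns 20 sequentially versus 13 at the Nash outcome: better off.

better off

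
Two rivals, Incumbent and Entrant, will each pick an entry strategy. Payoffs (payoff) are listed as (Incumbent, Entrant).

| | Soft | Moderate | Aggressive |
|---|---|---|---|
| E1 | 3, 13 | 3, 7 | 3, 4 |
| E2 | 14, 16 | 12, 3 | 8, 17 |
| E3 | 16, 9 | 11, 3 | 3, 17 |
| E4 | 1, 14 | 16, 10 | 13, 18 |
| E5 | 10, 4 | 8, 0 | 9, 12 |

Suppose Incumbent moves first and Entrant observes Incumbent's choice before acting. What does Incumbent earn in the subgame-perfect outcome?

Entrant best-responds to each possible Incumbent move:
- E1: Entrant compares 13, 7, 4 and picks Soft; Incumbent would get 3.
- E2: Entrant compares 16, 3, 17 and picks Aggressive; Incumbent would get 8.
- E3: Entrant compares 9, 3, 17 and picks Aggressive; Incumbent would get 3.
- E4: Entrant compares 14, 10, 18 and picks Aggressive; Incumbent would get 13.
- E5: Entrant compares 4, 0, 12 and picks Aggressive; Incumbent would get 9.
Incumbent's induced payoffs are 3, 8, 3, 13, 9, so Incumbent commits to E4. Subgame-perfect outcome: (E4, Aggressive) with payoffs (13, 18).

13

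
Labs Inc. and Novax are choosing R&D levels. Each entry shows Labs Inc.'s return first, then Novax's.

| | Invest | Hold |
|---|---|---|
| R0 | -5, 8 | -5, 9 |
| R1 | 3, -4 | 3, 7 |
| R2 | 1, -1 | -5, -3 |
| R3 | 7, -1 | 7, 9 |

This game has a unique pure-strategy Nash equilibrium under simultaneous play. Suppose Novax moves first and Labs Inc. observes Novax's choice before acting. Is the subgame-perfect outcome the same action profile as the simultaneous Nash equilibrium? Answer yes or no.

Backward induction with Novax moving first.
- Invest: Labs Inc. compares -5, 3, 1, 7 and picks R3; Novax would get -1.
- Hold: Labs Inc. compares -5, 3, -5, 7 and picks R3; Novax would get 9.
Among -1, 9, the best is 9 at Hold. Subgame-perfect outcome: (R3, Hold) with payoffs (7, 9).
Now find the simultaneous Nash equilibrium.
Labs Inc.'s best replies: Invest→R3; Hold→R3.
Novax's best replies: R0→Hold; R1→Hold; R2→Invest; R3→Hold.
Only (R3, Hold) has each player best-responding; Nash payoffs (7, 9).
Sequential outcome (R3, Hold) coincides with the Nash profile (R3, Hold).

yes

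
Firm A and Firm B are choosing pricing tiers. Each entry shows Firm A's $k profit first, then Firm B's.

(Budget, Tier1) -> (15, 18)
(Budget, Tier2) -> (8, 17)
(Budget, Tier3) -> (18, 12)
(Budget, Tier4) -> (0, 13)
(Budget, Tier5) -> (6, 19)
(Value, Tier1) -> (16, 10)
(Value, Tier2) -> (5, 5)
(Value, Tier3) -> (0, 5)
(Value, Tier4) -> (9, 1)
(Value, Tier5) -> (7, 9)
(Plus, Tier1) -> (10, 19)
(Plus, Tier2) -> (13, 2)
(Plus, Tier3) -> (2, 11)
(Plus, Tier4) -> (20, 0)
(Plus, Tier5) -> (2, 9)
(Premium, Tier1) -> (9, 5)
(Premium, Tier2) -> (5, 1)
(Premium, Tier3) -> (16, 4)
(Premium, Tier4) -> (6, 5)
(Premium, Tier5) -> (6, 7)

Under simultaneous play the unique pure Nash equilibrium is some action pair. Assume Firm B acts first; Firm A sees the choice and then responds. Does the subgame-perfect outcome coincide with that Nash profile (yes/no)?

no

Solve by backward induction (Firm B leads).
- Tier1: BR = Value, leader payoff 10.
- Tier2: BR = Plus, leader payoff 2.
- Tier3: BR = Budget, leader payoff 12.
- Tier4: BR = Plus, leader payoff 0.
- Tier5: BR = Value, leader payoff 9.
Maximizing over 10, 2, 12, 0, 9, Firm B chooses Tier3. Subgame-perfect outcome: (Budget, Tier3) with payoffs (18, 12).
Under simultaneous play:
Firm A's best replies: Tier1→Value; Tier2→Plus; Tier3→Budget; Tier4→Plus; Tier5→Value.
Firm B's best replies: Budget→Tier5; Value→Tier1; Plus→Tier1; Premium→Tier5.
The unique mutual best reply is (Value, Tier1), giving (16, 10).
Sequential outcome (Budget, Tier3) differs from the Nash profile (Value, Tier1).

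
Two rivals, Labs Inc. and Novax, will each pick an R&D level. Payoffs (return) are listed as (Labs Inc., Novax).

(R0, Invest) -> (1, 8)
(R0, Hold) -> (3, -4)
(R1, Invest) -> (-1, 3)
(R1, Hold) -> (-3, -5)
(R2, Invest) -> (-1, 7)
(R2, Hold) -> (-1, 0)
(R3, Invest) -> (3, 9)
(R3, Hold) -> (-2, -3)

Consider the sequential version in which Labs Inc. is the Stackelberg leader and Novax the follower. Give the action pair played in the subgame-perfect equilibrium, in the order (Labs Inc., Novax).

Work backward from Novax's decision.
- R0 → Novax plays Invest (best of 8, -4); Labs Inc. gets 1.
- R1 → Novax plays Invest (best of 3, -5); Labs Inc. gets -1.
- R2 → Novax plays Invest (best of 7, 0); Labs Inc. gets -1.
- R3 → Novax plays Invest (best of 9, -3); Labs Inc. gets 3.
Labs Inc.'s induced payoffs are 1, -1, -1, 3, so Labs Inc. commits to R3. Subgame-perfect outcome: (R3, Invest) with payoffs (3, 9).

(R3, Invest)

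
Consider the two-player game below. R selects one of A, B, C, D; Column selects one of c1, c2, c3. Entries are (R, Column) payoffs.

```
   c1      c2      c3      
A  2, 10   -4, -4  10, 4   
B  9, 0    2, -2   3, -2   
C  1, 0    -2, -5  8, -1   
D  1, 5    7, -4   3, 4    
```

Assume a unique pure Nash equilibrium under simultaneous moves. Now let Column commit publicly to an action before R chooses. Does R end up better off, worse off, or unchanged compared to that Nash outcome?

better off

Backward induction with Column moving first.
- c1: BR = B, leader payoff 0.
- c2: BR = D, leader payoff -4.
- c3: BR = A, leader payoff 4.
Among 0, -4, 4, the best is 4 at c3. Subgame-perfect outcome: (A, c3) with payoffs (10, 4).
For the simultaneous game, intersect best replies.
R's best replies: c1→B; c2→D; c3→A.
Column's best replies: A→c1; B→c1; C→c1; D→c1.
The unique mutual best reply is (B, c1), giving (9, 0).
R earns 10 sequentially versus 9 at the Nash outcome: better off.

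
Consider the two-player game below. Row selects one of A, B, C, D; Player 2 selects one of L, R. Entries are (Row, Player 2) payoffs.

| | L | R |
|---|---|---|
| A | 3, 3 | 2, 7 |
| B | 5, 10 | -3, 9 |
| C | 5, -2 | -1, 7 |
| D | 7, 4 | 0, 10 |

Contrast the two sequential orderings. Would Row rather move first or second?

If Row leads: Player 2's best replies are A→R, B→L, C→R, D→R; Row's induced payoffs 2, 5, -1, 0; outcome (B, L), payoffs (5, 10).
If Player 2 leads: Row's best replies are L→D, R→A; Player 2's induced payoffs 4, 7; outcome (A, R), payoffs (2, 7).
Row gets 5 moving first and 2 moving second, so Row prefers to move first.

first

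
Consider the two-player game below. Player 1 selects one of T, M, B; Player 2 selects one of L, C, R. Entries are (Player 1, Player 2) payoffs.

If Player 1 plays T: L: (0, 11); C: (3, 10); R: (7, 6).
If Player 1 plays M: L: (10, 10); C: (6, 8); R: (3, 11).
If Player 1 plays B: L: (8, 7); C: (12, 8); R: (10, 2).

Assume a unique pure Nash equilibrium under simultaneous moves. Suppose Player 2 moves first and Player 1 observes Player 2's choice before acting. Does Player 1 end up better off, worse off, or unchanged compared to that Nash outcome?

worse off

Backward induction with Player 2 moving first.
- L: BR = M, leader payoff 10.
- C: BR = B, leader payoff 8.
- R: BR = B, leader payoff 2.
Player 2's induced payoffs are 10, 8, 2, so Player 2 commits to L. Subgame-perfect outcome: (M, L) with payoffs (10, 10).
Under simultaneous play:
Player 1's best replies: L→M; C→B; R→B.
Player 2's best replies: T→L; M→R; B→C.
Only (B, C) has each player best-responding; Nash payoffs (12, 8).
Player 1 earns 10 sequentially versus 12 at the Nash outcome: worse off.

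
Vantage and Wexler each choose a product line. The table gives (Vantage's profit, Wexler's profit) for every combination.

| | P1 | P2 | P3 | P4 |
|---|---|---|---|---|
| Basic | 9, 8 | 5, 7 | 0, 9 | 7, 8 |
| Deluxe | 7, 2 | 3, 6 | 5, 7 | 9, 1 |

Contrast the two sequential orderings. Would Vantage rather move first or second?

second

If Vantage leads: Wexler's best replies are Basic→P3, Deluxe→P3; Vantage's induced payoffs 0, 5; outcome (Deluxe, P3), payoffs (5, 7).
If Wexler leads: Vantage's best replies are P1→Basic, P2→Basic, P3→Deluxe, P4→Deluxe; Wexler's induced payoffs 8, 7, 7, 1; outcome (Basic, P1), payoffs (9, 8).
Vantage gets 5 moving first and 9 moving second, so Vantage prefers to move second.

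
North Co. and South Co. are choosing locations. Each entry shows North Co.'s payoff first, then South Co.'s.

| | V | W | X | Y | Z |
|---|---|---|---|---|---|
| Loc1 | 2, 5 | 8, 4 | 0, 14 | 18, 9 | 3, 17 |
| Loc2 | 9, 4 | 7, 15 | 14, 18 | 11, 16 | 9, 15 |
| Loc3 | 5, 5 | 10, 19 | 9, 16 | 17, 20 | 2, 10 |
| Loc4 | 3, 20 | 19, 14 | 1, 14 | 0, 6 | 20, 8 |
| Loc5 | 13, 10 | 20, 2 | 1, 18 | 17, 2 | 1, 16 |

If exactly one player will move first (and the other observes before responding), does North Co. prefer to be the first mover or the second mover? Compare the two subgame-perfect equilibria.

If North Co. leads: South Co.'s best replies are Loc1→Z, Loc2→X, Loc3→Y, Loc4→V, Loc5→X; North Co.'s induced payoffs 3, 14, 17, 3, 1; outcome (Loc3, Y), payoffs (17, 20).
If South Co. leads: North Co.'s best replies are V→Loc5, W→Loc5, X→Loc2, Y→Loc1, Z→Loc4; South Co.'s induced payoffs 10, 2, 18, 9, 8; outcome (Loc2, X), payoffs (14, 18).
North Co. gets 17 moving first and 14 moving second, so North Co. prefers to move first.

first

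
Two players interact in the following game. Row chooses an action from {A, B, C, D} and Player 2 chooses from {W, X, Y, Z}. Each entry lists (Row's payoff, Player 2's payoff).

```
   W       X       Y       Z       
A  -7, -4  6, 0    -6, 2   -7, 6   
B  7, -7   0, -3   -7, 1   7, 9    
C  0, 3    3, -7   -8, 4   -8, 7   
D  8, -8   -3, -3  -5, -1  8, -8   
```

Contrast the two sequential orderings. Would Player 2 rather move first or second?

second

If Row leads: Player 2's best replies are A→Z, B→Z, C→Z, D→Y; Row's induced payoffs -7, 7, -8, -5; outcome (B, Z), payoffs (7, 9).
If Player 2 leads: Row's best replies are W→D, X→A, Y→D, Z→D; Player 2's induced payoffs -8, 0, -1, -8; outcome (A, X), payoffs (6, 0).
Player 2 gets 0 moving first and 9 moving second, so Player 2 prefers to move second.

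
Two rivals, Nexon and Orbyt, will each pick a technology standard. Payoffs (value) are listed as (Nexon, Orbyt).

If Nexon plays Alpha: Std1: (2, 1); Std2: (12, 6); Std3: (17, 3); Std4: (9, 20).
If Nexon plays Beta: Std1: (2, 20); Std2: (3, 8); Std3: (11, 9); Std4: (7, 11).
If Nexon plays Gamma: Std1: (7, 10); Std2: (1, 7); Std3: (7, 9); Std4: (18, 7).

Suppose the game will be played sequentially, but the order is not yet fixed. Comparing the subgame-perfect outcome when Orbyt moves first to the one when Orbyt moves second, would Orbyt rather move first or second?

If Nexon leads: Orbyt's best replies are Alpha→Std4, Beta→Std1, Gamma→Std1; Nexon's induced payoffs 9, 2, 7; outcome (Alpha, Std4), payoffs (9, 20).
If Orbyt leads: Nexon's best replies are Std1→Gamma, Std2→Alpha, Std3→Alpha, Std4→Gamma; Orbyt's induced payoffs 10, 6, 3, 7; outcome (Gamma, Std1), payoffs (7, 10).
Orbyt gets 10 moving first and 20 moving second, so Orbyt prefers to move second.

second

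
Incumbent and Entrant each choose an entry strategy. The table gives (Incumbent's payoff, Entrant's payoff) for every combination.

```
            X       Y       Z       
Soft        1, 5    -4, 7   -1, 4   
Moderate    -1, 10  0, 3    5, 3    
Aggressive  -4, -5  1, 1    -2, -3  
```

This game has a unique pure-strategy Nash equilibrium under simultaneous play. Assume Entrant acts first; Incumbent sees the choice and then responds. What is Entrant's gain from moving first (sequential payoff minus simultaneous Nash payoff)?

4

Solve by backward induction (Entrant leads).
- X → Incumbent plays Soft (best of 1, -1, -4); Entrant gets 5.
- Y → Incumbent plays Aggressive (best of -4, 0, 1); Entrant gets 1.
- Z → Incumbent plays Moderate (best of -1, 5, -2); Entrant gets 3.
Maximizing over 5, 1, 3, Entrant chooses X. Subgame-perfect outcome: (Soft, X) with payoffs (1, 5).
For the simultaneous game, intersect best replies.
Incumbent's best replies: X→Soft; Y→Aggressive; Z→Moderate.
Entrant's best replies: Soft→Y; Moderate→X; Aggressive→Y.
Only (Aggressive, Y) has each player best-responding; Nash payoffs (1, 1).
Entrant's commitment gain: 5 − 1 = 4.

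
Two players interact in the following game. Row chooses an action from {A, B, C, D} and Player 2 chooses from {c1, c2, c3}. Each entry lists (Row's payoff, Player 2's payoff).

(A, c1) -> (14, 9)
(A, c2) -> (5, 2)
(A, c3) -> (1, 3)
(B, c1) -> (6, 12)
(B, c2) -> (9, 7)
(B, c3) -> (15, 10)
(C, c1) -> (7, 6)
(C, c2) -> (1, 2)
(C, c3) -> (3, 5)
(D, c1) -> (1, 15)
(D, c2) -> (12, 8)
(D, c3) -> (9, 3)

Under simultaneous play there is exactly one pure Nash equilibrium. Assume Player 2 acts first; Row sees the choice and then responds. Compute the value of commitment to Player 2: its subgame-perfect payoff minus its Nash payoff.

Backward induction with Player 2 moving first.
- c1 → Row plays A (best of 14, 6, 7, 1); Player 2 gets 9.
- c2 → Row plays D (best of 5, 9, 1, 12); Player 2 gets 8.
- c3 → Row plays B (best of 1, 15, 3, 9); Player 2 gets 10.
Among 9, 8, 10, the best is 10 at c3. Subgame-perfect outcome: (B, c3) with payoffs (15, 10).
Under simultaneous play:
Row's best replies: c1→A; c2→D; c3→B.
Player 2's best replies: A→c1; B→c1; C→c1; D→c1.
The unique mutual best reply is (A, c1), giving (14, 9).
Player 2's commitment gain: 10 − 9 = 1.

1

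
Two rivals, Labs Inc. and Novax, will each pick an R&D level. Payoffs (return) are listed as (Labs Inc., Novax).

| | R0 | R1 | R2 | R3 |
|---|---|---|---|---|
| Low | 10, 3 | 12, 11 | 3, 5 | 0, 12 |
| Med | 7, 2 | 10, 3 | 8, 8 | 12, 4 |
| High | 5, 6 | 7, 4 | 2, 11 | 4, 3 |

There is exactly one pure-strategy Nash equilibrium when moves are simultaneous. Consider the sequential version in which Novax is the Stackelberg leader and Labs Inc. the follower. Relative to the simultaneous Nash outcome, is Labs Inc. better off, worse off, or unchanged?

Work backward from Labs Inc.'s decision.
- R0 → Labs Inc. plays Low (best of 10, 7, 5); Novax gets 3.
- R1 → Labs Inc. plays Low (best of 12, 10, 7); Novax gets 11.
- R2 → Labs Inc. plays Med (best of 3, 8, 2); Novax gets 8.
- R3 → Labs Inc. plays Med (best of 0, 12, 4); Novax gets 4.
Maximizing over 3, 11, 8, 4, Novax chooses R1. Subgame-perfect outcome: (Low, R1) with payoffs (12, 11).
Now find the simultaneous Nash equilibrium.
Labs Inc.'s best replies: R0→Low; R1→Low; R2→Med; R3→Med.
Novax's best replies: Low→R3; Med→R2; High→R2.
Only (Med, R2) has each player best-responding; Nash payoffs (8, 8).
Labs Inc. earns 12 sequentially versus 8 at the Nash outcome: better off.

better off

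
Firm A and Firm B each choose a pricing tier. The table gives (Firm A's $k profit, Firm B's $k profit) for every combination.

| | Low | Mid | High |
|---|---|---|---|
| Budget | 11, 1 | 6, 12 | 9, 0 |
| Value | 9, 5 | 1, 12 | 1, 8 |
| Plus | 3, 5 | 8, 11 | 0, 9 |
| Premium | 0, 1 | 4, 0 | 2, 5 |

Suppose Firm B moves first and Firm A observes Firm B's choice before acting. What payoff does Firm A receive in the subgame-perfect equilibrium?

8

Backward induction with Firm B moving first.
- Low: BR = Budget, leader payoff 1.
- Mid: BR = Plus, leader payoff 11.
- High: BR = Budget, leader payoff 0.
Firm B's induced payoffs are 1, 11, 0, so Firm B commits to Mid. Subgame-perfect outcome: (Plus, Mid) with payoffs (8, 11).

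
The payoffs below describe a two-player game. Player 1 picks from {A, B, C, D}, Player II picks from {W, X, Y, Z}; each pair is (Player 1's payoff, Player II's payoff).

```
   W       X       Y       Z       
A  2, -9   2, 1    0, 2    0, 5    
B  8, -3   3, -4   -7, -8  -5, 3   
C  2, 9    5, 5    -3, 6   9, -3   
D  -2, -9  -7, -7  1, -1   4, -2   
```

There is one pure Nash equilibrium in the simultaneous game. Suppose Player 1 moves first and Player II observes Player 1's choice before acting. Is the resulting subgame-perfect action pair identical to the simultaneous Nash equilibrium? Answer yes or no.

no

Player II best-responds to each possible Player 1 move:
- A → Player II plays Z (best of -9, 1, 2, 5); Player 1 gets 0.
- B → Player II plays Z (best of -3, -4, -8, 3); Player 1 gets -5.
- C → Player II plays W (best of 9, 5, 6, -3); Player 1 gets 2.
- D → Player II plays Y (best of -9, -7, -1, -2); Player 1 gets 1.
Among 0, -5, 2, 1, the best is 2 at C. Subgame-perfect outcome: (C, W) with payoffs (2, 9).
Now find the simultaneous Nash equilibrium.
Player 1's best replies: W→B; X→C; Y→D; Z→C.
Player II's best replies: A→Z; B→Z; C→W; D→Y.
The unique mutual best reply is (D, Y), giving (1, -1).
Sequential outcome (C, W) differs from the Nash profile (D, Y).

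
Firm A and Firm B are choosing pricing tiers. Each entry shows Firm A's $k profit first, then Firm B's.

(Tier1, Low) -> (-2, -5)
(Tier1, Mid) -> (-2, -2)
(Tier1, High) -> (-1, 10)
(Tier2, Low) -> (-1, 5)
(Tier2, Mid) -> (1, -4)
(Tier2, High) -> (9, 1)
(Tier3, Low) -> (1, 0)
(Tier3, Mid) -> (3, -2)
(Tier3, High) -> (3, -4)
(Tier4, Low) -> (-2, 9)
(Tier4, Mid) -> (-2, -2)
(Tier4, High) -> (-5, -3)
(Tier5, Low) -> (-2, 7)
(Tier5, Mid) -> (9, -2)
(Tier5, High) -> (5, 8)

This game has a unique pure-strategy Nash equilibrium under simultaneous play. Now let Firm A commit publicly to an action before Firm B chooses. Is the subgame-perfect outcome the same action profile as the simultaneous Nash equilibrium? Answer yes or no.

no

Backward induction with Firm A moving first.
- Tier1: Firm B compares -5, -2, 10 and picks High; Firm A would get -1.
- Tier2: Firm B compares 5, -4, 1 and picks Low; Firm A would get -1.
- Tier3: Firm B compares 0, -2, -4 and picks Low; Firm A would get 1.
- Tier4: Firm B compares 9, -2, -3 and picks Low; Firm A would get -2.
- Tier5: Firm B compares 7, -2, 8 and picks High; Firm A would get 5.
Firm A's induced payoffs are -1, -1, 1, -2, 5, so Firm A commits to Tier5. Subgame-perfect outcome: (Tier5, High) with payoffs (5, 8).
Under simultaneous play:
Firm A's best replies: Low→Tier3; Mid→Tier5; High→Tier2.
Firm B's best replies: Tier1→High; Tier2→Low; Tier3→Low; Tier4→Low; Tier5→High.
Only (Tier3, Low) has each player best-responding; Nash payoffs (1, 0).
Sequential outcome (Tier5, High) differs from the Nash profile (Tier3, Low).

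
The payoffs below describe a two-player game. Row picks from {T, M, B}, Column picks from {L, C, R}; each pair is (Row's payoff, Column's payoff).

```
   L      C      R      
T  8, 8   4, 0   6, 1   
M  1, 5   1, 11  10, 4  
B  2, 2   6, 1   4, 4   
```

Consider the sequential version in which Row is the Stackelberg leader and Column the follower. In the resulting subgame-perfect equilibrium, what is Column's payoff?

Work backward from Column's decision.
- T: Column compares 8, 0, 1 and picks L; Row would get 8.
- M: Column compares 5, 11, 4 and picks C; Row would get 1.
- B: Column compares 2, 1, 4 and picks R; Row would get 4.
Maximizing over 8, 1, 4, Row chooses T. Subgame-perfect outcome: (T, L) with payoffs (8, 8).

8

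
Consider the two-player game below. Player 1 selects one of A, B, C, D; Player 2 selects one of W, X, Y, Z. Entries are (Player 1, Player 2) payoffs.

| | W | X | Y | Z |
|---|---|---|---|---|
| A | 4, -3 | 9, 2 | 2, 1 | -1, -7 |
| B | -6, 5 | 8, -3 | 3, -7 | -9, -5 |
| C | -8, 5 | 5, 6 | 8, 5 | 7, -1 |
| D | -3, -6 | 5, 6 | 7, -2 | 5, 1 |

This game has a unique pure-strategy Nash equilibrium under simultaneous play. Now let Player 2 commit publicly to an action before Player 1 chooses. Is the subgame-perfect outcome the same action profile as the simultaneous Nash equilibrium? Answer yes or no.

Work backward from Player 1's decision.
- W → Player 1 plays A (best of 4, -6, -8, -3); Player 2 gets -3.
- X → Player 1 plays A (best of 9, 8, 5, 5); Player 2 gets 2.
- Y → Player 1 plays C (best of 2, 3, 8, 7); Player 2 gets 5.
- Z → Player 1 plays C (best of -1, -9, 7, 5); Player 2 gets -1.
Maximizing over -3, 2, 5, -1, Player 2 chooses Y. Subgame-perfect outcome: (C, Y) with payoffs (8, 5).
For the simultaneous game, intersect best replies.
Player 1's best replies: W→A; X→A; Y→C; Z→C.
Player 2's best replies: A→X; B→W; C→X; D→X.
Only (A, X) has each player best-responding; Nash payoffs (9, 2).
Sequential outcome (C, Y) differs from the Nash profile (A, X).

no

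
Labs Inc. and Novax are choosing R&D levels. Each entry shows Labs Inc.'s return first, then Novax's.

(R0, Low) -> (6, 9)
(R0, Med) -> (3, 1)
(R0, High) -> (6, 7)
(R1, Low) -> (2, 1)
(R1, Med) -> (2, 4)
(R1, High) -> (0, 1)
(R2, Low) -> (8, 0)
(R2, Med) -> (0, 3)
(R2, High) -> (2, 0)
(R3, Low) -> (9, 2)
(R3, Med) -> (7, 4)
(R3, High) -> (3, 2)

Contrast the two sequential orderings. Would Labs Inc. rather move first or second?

first

If Labs Inc. leads: Novax's best replies are R0→Low, R1→Med, R2→Med, R3→Med; Labs Inc.'s induced payoffs 6, 2, 0, 7; outcome (R3, Med), payoffs (7, 4).
If Novax leads: Labs Inc.'s best replies are Low→R3, Med→R3, High→R0; Novax's induced payoffs 2, 4, 7; outcome (R0, High), payoffs (6, 7).
Labs Inc. gets 7 moving first and 6 moving second, so Labs Inc. prefers to move first.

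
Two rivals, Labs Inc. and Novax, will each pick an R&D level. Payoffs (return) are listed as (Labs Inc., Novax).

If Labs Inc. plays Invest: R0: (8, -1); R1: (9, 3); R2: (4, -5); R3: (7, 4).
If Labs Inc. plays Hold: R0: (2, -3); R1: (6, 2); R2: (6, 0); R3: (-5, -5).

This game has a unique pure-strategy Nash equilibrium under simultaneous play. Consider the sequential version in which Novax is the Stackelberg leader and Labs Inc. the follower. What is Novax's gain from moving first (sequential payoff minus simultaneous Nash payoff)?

0

Work backward from Labs Inc.'s decision.
- R0 → Labs Inc. plays Invest (best of 8, 2); Novax gets -1.
- R1 → Labs Inc. plays Invest (best of 9, 6); Novax gets 3.
- R2 → Labs Inc. plays Hold (best of 4, 6); Novax gets 0.
- R3 → Labs Inc. plays Invest (best of 7, -5); Novax gets 4.
Maximizing over -1, 3, 0, 4, Novax chooses R3. Subgame-perfect outcome: (Invest, R3) with payoffs (7, 4).
Under simultaneous play:
Labs Inc.'s best replies: R0→Invest; R1→Invest; R2→Hold; R3→Invest.
Novax's best replies: Invest→R3; Hold→R1.
The unique mutual best reply is (Invest, R3), giving (7, 4).
Novax's commitment gain: 4 − 4 = 0.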